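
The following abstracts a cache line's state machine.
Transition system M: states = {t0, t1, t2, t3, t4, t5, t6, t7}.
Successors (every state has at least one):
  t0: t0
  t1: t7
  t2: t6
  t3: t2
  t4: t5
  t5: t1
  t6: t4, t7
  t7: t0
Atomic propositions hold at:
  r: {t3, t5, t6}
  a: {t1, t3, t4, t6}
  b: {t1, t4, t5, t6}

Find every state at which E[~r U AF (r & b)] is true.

{t2, t3, t4, t5, t6}

Sat(~r) = {t0, t1, t2, t4, t7}
Sat(r & b) = {t5, t6}
AF (r & b): least fixpoint, start Z0 = {t5, t6}, add states with every successor in Z. Z1 = {t2, t4, t5, t6}; Z2 = {t2, t3, t4, t5, t6}; fixed.
Sat(AF (r & b)) = {t2, t3, t4, t5, t6}
E[~r U AF (r & b)]: least fixpoint, start Z0 = Sat(AF (r & b)) = {t2, t3, t4, t5, t6}, add states in Sat(~r) with some successor in Z. Already a fixed point.
Sat(E[~r U AF (r & b)]) = {t2, t3, t4, t5, t6}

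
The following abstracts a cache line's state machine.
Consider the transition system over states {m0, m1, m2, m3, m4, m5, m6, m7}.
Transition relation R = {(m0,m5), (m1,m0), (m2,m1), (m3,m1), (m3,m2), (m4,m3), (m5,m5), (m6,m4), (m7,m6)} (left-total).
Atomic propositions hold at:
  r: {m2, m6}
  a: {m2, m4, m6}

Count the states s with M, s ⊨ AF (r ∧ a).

Sat(r ∧ a) = {m2, m6}
AF (r ∧ a): least fixpoint, start Z0 = {m2, m6}, add states with every successor in Z. Z1 = {m2, m6, m7}; fixed.
Sat(AF (r ∧ a)) = {m2, m6, m7}
|Sat(AF (r ∧ a))| = |{m2, m6, m7}| = 3.

3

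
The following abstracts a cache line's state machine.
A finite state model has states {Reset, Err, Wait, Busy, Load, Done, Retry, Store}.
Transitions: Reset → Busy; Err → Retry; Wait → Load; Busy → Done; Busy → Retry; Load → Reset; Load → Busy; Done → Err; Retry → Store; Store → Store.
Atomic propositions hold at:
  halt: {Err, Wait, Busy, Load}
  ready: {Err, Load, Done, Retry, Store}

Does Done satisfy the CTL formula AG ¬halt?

No

Sat(¬halt) = {Reset, Done, Retry, Store}
AG ¬halt: greatest fixpoint, start Z0 = {Reset, Done, Retry, Store}, keep only states in Sat with every successor in Z. Z1 = {Retry, Store}; fixed.
Sat(AG ¬halt) = {Retry, Store}
Done ∉ Sat(AG ¬halt) = {Retry, Store}, so the formula does not hold at Done.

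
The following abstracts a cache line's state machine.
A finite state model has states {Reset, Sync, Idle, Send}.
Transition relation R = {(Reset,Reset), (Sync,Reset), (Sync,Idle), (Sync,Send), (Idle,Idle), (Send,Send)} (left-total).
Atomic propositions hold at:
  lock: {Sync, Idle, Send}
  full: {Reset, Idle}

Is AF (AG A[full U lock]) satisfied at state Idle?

A[full U lock]: least fixpoint, start Z0 = Sat(lock) = {Sync, Idle, Send}, add states in Sat(full) with every successor in Z. Already a fixed point.
Sat(A[full U lock]) = {Sync, Idle, Send}
AG A[full U lock]: greatest fixpoint, start Z0 = {Sync, Idle, Send}, keep only states in Sat with every successor in Z. Z1 = {Idle, Send}; fixed.
Sat(AG A[full U lock]) = {Idle, Send}
AF (AG A[full U lock]): least fixpoint, start Z0 = {Idle, Send}, add states with every successor in Z. Already a fixed point.
Sat(AF (AG A[full U lock])) = {Idle, Send}
Idle ∈ Sat(AF (AG A[full U lock])) = {Idle, Send}, so the formula holds at Idle.

Yes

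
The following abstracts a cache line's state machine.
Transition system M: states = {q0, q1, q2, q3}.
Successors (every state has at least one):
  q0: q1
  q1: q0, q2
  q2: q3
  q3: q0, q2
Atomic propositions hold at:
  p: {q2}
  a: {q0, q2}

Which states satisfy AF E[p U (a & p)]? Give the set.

Sat(a & p) = {q2}
E[p U (a & p)]: least fixpoint, start Z0 = Sat((a & p)) = {q2}, add states in Sat(p) with some successor in Z. Already a fixed point.
Sat(E[p U (a & p)]) = {q2}
AF E[p U (a & p)]: least fixpoint, start Z0 = {q2}, add states with every successor in Z. Already a fixed point.
Sat(AF E[p U (a & p)]) = {q2}

{q2}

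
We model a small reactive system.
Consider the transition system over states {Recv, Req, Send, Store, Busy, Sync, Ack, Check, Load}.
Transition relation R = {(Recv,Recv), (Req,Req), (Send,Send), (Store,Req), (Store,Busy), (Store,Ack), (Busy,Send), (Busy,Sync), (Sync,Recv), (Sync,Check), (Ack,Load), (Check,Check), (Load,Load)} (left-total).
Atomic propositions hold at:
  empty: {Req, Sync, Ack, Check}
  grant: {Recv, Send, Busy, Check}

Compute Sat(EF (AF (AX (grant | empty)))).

Sat(grant | empty) = {Recv, Req, Send, Busy, Sync, Ack, Check}
Sat(AX (grant | empty)) = {s : every successor in {Recv, Req, Send, Busy, Sync, Ack, Check}} = {Recv, Req, Send, Store, Busy, Sync, Check}
AF (AX (grant | empty)): least fixpoint, start Z0 = {Recv, Req, Send, Store, Busy, Sync, Check}, add states with every successor in Z. Already a fixed point.
Sat(AF (AX (grant | empty))) = {Recv, Req, Send, Store, Busy, Sync, Check}
EF (AF (AX (grant | empty))): least fixpoint, start Z0 = {Recv, Req, Send, Store, Busy, Sync, Check}, add states with some successor in Z. Already a fixed point.
Sat(EF (AF (AX (grant | empty)))) = {Recv, Req, Send, Store, Busy, Sync, Check}

{Recv, Req, Send, Store, Busy, Sync, Check}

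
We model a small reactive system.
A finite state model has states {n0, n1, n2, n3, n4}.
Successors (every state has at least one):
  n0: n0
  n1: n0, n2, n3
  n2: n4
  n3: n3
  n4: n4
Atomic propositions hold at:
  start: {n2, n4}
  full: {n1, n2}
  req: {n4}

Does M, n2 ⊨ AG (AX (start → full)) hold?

No

Sat(start → full) = {n0, n1, n2, n3}
Sat(AX (start → full)) = {s : every successor in {n0, n1, n2, n3}} = {n0, n1, n3}
AG (AX (start → full)): greatest fixpoint, start Z0 = {n0, n1, n3}, keep only states in Sat with every successor in Z. Z1 = {n0, n3}; fixed.
Sat(AG (AX (start → full))) = {n0, n3}
n2 ∉ Sat(AG (AX (start → full))) = {n0, n3}, so the formula does not hold at n2.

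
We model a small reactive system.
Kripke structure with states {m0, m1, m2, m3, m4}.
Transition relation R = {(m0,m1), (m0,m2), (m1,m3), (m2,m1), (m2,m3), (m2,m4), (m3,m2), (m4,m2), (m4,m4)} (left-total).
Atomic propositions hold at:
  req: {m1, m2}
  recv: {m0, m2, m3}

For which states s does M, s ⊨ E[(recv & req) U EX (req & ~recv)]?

Sat(recv & req) = {m2}
Sat(~recv) = {m1, m4}
Sat(req & ~recv) = {m1}
Sat(EX (req & ~recv)) = {s : some successor in {m1}} = {m0, m2}
E[(recv & req) U EX (req & ~recv)]: least fixpoint, start Z0 = Sat(EX (req & ~recv)) = {m0, m2}, add states in Sat(recv & req) with some successor in Z. Already a fixed point.
Sat(E[(recv & req) U EX (req & ~recv)]) = {m0, m2}

{m0, m2}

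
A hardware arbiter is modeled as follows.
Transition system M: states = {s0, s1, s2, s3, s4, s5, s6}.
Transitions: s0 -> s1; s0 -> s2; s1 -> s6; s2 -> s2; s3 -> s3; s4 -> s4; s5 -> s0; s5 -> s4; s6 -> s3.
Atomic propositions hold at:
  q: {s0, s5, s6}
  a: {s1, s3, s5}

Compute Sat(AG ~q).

Sat(~q) = {s1, s2, s3, s4}
AG ~q: greatest fixpoint, start Z0 = {s1, s2, s3, s4}, keep only states in Sat with every successor in Z. Z1 = {s2, s3, s4}; fixed.
Sat(AG ~q) = {s2, s3, s4}

{s2, s3, s4}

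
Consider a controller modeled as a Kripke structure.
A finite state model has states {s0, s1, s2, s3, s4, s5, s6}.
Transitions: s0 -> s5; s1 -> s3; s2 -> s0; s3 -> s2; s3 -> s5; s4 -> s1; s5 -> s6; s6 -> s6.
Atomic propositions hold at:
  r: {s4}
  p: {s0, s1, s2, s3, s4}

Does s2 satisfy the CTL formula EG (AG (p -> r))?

No

Sat(p -> r) = {s4, s5, s6}
AG (p -> r): greatest fixpoint, start Z0 = {s4, s5, s6}, keep only states in Sat with every successor in Z. Z1 = {s5, s6}; fixed.
Sat(AG (p -> r)) = {s5, s6}
EG (AG (p -> r)): greatest fixpoint, start Z0 = {s5, s6}, keep only states in Sat with some successor in Z. Already a fixed point.
Sat(EG (AG (p -> r))) = {s5, s6}
s2 ∉ Sat(EG (AG (p -> r))) = {s5, s6}, so the formula does not hold at s2.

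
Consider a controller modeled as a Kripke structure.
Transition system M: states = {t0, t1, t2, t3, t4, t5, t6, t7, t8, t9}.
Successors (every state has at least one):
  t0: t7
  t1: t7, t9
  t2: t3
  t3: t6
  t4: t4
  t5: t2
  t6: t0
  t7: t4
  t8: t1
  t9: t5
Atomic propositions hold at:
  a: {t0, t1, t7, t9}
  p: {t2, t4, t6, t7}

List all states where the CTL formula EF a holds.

EF a: least fixpoint, start Z0 = {t0, t1, t7, t9}, add states with some successor in Z. Z1 = {t0, t1, t6, t7, t8, t9}; Z2 = {t0, t1, t3, t6, t7, t8, t9}; Z3 = {t0, t1, t2, t3, t6, t7, t8, t9}; Z4 = {t0, t1, t2, t3, t5, t6, t7, t8, t9}; fixed.
Sat(EF a) = {t0, t1, t2, t3, t5, t6, t7, t8, t9}

{t0, t1, t2, t3, t5, t6, t7, t8, t9}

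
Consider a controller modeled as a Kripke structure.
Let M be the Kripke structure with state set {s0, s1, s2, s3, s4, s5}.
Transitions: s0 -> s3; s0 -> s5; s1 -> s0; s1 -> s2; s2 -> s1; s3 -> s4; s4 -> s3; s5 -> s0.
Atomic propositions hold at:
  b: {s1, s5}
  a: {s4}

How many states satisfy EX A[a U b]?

A[a U b]: least fixpoint, start Z0 = Sat(b) = {s1, s5}, add states in Sat(a) with every successor in Z. Already a fixed point.
Sat(A[a U b]) = {s1, s5}
Sat(EX A[a U b]) = {s : some successor in {s1, s5}} = {s0, s2}
|Sat(EX A[a U b])| = |{s0, s2}| = 2.

2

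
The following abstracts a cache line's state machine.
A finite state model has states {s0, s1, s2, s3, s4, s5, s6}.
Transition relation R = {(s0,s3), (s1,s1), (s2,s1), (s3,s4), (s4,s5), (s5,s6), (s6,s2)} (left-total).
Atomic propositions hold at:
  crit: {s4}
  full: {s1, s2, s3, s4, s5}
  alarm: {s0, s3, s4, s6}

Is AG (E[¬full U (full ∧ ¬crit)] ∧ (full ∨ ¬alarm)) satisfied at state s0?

No

Sat(¬full) = {s0, s6}
Sat(¬crit) = {s0, s1, s2, s3, s5, s6}
Sat(full ∧ ¬crit) = {s1, s2, s3, s5}
E[¬full U (full ∧ ¬crit)]: least fixpoint, start Z0 = Sat((full ∧ ¬crit)) = {s1, s2, s3, s5}, add states in Sat(¬full) with some successor in Z. Z1 = {s0, s1, s2, s3, s5, s6}; fixed.
Sat(E[¬full U (full ∧ ¬crit)]) = {s0, s1, s2, s3, s5, s6}
Sat(¬alarm) = {s1, s2, s5}
Sat(full ∨ ¬alarm) = {s1, s2, s3, s4, s5}
Sat(E[¬full U (full ∧ ¬crit)] ∧ (full ∨ ¬alarm)) = {s1, s2, s3, s5}
AG (E[¬full U (full ∧ ¬crit)] ∧ (full ∨ ¬alarm)): greatest fixpoint, start Z0 = {s1, s2, s3, s5}, keep only states in Sat with every successor in Z. Z1 = {s1, s2}; fixed.
Sat(AG (E[¬full U (full ∧ ¬crit)] ∧ (full ∨ ¬alarm))) = {s1, s2}
s0 ∉ Sat(AG (E[¬full U (full ∧ ¬crit)] ∧ (full ∨ ¬alarm))) = {s1, s2}, so the formula does not hold at s0.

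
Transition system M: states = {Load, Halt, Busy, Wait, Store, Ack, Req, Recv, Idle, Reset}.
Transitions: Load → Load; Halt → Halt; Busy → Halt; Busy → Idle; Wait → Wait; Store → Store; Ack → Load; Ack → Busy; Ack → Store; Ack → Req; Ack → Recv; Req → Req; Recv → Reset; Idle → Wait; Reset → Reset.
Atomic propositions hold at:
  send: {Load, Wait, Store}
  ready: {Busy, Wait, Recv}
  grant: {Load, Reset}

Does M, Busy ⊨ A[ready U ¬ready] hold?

Yes

Sat(¬ready) = {Load, Halt, Store, Ack, Req, Idle, Reset}
A[ready U ¬ready]: least fixpoint, start Z0 = Sat(¬ready) = {Load, Halt, Store, Ack, Req, Idle, Reset}, add states in Sat(ready) with every successor in Z. Z1 = {Load, Halt, Busy, Store, Ack, Req, Recv, Idle, Reset}; fixed.
Sat(A[ready U ¬ready]) = {Load, Halt, Busy, Store, Ack, Req, Recv, Idle, Reset}
Busy ∈ Sat(A[ready U ¬ready]) = {Load, Halt, Busy, Store, Ack, Req, Recv, Idle, Reset}, so the formula holds at Busy.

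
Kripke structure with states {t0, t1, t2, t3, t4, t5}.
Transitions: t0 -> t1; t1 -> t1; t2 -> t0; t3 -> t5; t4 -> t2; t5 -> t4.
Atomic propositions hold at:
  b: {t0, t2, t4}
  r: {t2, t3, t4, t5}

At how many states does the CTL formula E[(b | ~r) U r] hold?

Sat(~r) = {t0, t1}
Sat(b | ~r) = {t0, t1, t2, t4}
E[(b | ~r) U r]: least fixpoint, start Z0 = Sat(r) = {t2, t3, t4, t5}, add states in Sat(b | ~r) with some successor in Z. Already a fixed point.
Sat(E[(b | ~r) U r]) = {t2, t3, t4, t5}
|Sat(E[(b | ~r) U r])| = |{t2, t3, t4, t5}| = 4.

4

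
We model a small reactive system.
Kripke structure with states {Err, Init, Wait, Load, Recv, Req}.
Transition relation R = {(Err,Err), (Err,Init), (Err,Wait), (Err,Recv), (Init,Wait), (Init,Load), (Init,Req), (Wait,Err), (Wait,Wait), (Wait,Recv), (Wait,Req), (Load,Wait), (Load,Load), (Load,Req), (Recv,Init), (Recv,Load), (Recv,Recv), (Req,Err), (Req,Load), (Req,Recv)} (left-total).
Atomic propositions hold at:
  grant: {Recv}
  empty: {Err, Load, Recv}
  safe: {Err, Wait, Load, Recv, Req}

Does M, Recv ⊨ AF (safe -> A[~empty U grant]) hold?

Sat(~empty) = {Init, Wait, Req}
A[~empty U grant]: least fixpoint, start Z0 = Sat(grant) = {Recv}, add states in Sat(~empty) with every successor in Z. Already a fixed point.
Sat(A[~empty U grant]) = {Recv}
Sat(safe -> A[~empty U grant]) = {Init, Recv}
AF (safe -> A[~empty U grant]): least fixpoint, start Z0 = {Init, Recv}, add states with every successor in Z. Already a fixed point.
Sat(AF (safe -> A[~empty U grant])) = {Init, Recv}
Recv ∈ Sat(AF (safe -> A[~empty U grant])) = {Init, Recv}, so the formula holds at Recv.

Yes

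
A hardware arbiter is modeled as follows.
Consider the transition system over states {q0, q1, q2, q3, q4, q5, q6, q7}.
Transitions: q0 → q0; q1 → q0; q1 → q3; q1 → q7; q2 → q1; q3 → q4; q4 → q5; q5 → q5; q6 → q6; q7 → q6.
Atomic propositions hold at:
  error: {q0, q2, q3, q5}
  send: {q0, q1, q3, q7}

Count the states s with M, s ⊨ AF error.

AF error: least fixpoint, start Z0 = {q0, q2, q3, q5}, add states with every successor in Z. Z1 = {q0, q2, q3, q4, q5}; fixed.
Sat(AF error) = {q0, q2, q3, q4, q5}
|Sat(AF error)| = |{q0, q2, q3, q4, q5}| = 5.

5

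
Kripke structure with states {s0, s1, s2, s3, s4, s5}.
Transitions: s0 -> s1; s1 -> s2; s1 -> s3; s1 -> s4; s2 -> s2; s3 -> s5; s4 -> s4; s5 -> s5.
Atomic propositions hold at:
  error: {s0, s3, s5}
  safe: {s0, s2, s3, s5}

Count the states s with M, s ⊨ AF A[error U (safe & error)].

3

Sat(safe & error) = {s0, s3, s5}
A[error U (safe & error)]: least fixpoint, start Z0 = Sat((safe & error)) = {s0, s3, s5}, add states in Sat(error) with every successor in Z. Already a fixed point.
Sat(A[error U (safe & error)]) = {s0, s3, s5}
AF A[error U (safe & error)]: least fixpoint, start Z0 = {s0, s3, s5}, add states with every successor in Z. Already a fixed point.
Sat(AF A[error U (safe & error)]) = {s0, s3, s5}
|Sat(AF A[error U (safe & error)])| = |{s0, s3, s5}| = 3.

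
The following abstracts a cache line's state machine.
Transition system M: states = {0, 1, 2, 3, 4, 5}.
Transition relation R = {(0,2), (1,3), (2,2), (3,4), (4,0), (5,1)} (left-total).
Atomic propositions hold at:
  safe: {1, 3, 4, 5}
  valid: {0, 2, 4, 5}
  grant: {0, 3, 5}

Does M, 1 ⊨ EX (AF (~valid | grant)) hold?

Yes

Sat(~valid) = {1, 3}
Sat(~valid | grant) = {0, 1, 3, 5}
AF (~valid | grant): least fixpoint, start Z0 = {0, 1, 3, 5}, add states with every successor in Z. Z1 = {0, 1, 3, 4, 5}; fixed.
Sat(AF (~valid | grant)) = {0, 1, 3, 4, 5}
Sat(EX (AF (~valid | grant))) = {s : some successor in {0, 1, 3, 4, 5}} = {1, 3, 4, 5}
1 ∈ Sat(EX (AF (~valid | grant))) = {1, 3, 4, 5}, so the formula holds at 1.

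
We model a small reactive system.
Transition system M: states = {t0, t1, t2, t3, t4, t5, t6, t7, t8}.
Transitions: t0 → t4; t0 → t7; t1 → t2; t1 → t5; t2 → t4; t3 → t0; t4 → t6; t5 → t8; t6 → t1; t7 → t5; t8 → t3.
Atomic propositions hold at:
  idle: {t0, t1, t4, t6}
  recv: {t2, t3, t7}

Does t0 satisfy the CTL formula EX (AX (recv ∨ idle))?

Sat(recv ∨ idle) = {t0, t1, t2, t3, t4, t6, t7}
Sat(AX (recv ∨ idle)) = {s : every successor in {t0, t1, t2, t3, t4, t6, t7}} = {t0, t2, t3, t4, t6, t8}
Sat(EX (AX (recv ∨ idle))) = {s : some successor in {t0, t2, t3, t4, t6, t8}} = {t0, t1, t2, t3, t4, t5, t8}
t0 ∈ Sat(EX (AX (recv ∨ idle))) = {t0, t1, t2, t3, t4, t5, t8}, so the formula holds at t0.

Yes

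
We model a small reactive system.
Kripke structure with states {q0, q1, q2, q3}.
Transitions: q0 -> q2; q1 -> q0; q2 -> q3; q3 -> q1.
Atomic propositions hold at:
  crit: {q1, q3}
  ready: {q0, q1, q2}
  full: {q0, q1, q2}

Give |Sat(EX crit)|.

2

Sat(EX crit) = {s : some successor in {q1, q3}} = {q2, q3}
|Sat(EX crit)| = |{q2, q3}| = 2.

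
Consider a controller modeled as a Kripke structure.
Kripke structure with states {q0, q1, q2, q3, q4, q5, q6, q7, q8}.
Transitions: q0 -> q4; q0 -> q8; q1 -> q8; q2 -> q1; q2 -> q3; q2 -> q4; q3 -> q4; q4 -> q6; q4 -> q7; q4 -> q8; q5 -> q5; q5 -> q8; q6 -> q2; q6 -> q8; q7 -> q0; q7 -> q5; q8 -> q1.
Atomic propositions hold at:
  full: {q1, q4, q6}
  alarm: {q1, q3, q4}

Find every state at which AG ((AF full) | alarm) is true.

{q1, q8}

AF full: least fixpoint, start Z0 = {q1, q4, q6}, add states with every successor in Z. Z1 = {q1, q3, q4, q6, q8}; Z2 = {q0, q1, q2, q3, q4, q6, q8}; fixed.
Sat(AF full) = {q0, q1, q2, q3, q4, q6, q8}
Sat((AF full) | alarm) = {q0, q1, q2, q3, q4, q6, q8}
AG ((AF full) | alarm): greatest fixpoint, start Z0 = {q0, q1, q2, q3, q4, q6, q8}, keep only states in Sat with every successor in Z. Z1 = {q0, q1, q2, q3, q6, q8}; Z2 = {q1, q6, q8}; Z3 = {q1, q8}; fixed.
Sat(AG ((AF full) | alarm)) = {q1, q8}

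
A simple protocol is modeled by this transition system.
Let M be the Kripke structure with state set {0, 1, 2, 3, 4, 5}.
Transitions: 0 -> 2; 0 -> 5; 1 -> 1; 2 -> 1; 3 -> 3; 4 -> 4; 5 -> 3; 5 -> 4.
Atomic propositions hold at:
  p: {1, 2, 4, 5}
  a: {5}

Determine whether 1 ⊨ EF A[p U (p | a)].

Yes

Sat(p | a) = {1, 2, 4, 5}
A[p U (p | a)]: least fixpoint, start Z0 = Sat((p | a)) = {1, 2, 4, 5}, add states in Sat(p) with every successor in Z. Already a fixed point.
Sat(A[p U (p | a)]) = {1, 2, 4, 5}
EF A[p U (p | a)]: least fixpoint, start Z0 = {1, 2, 4, 5}, add states with some successor in Z. Z1 = {0, 1, 2, 4, 5}; fixed.
Sat(EF A[p U (p | a)]) = {0, 1, 2, 4, 5}
1 ∈ Sat(EF A[p U (p | a)]) = {0, 1, 2, 4, 5}, so the formula holds at 1.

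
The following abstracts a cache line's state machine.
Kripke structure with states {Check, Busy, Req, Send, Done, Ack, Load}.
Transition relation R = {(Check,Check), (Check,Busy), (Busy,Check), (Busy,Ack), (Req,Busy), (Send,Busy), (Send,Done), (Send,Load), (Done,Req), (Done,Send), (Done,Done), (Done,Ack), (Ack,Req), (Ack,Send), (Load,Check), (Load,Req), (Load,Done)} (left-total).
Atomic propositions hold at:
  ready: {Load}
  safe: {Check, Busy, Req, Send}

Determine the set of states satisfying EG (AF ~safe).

Sat(~safe) = {Done, Ack, Load}
AF ~safe: least fixpoint, start Z0 = {Done, Ack, Load}, add states with every successor in Z. Already a fixed point.
Sat(AF ~safe) = {Done, Ack, Load}
EG (AF ~safe): greatest fixpoint, start Z0 = {Done, Ack, Load}, keep only states in Sat with some successor in Z. Z1 = {Done, Load}; fixed.
Sat(EG (AF ~safe)) = {Done, Load}

{Done, Load}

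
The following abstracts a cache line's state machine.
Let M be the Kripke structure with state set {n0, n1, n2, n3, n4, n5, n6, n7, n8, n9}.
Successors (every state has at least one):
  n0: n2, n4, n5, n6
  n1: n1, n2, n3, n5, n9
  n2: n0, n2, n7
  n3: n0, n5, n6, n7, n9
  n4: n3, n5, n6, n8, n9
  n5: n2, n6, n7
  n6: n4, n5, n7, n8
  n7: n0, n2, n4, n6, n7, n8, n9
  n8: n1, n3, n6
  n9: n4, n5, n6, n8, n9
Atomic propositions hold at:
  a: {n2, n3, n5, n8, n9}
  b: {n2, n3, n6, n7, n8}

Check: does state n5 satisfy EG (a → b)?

No

Sat(a → b) = {n0, n1, n2, n3, n4, n6, n7, n8}
EG (a → b): greatest fixpoint, start Z0 = {n0, n1, n2, n3, n4, n6, n7, n8}, keep only states in Sat with some successor in Z. Already a fixed point.
Sat(EG (a → b)) = {n0, n1, n2, n3, n4, n6, n7, n8}
n5 ∉ Sat(EG (a → b)) = {n0, n1, n2, n3, n4, n6, n7, n8}, so the formula does not hold at n5.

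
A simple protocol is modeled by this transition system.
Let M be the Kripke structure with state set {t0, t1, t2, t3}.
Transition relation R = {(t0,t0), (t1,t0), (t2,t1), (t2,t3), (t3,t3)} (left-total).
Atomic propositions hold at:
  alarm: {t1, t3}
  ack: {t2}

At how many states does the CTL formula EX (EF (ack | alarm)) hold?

2

Sat(ack | alarm) = {t1, t2, t3}
EF (ack | alarm): least fixpoint, start Z0 = {t1, t2, t3}, add states with some successor in Z. Already a fixed point.
Sat(EF (ack | alarm)) = {t1, t2, t3}
Sat(EX (EF (ack | alarm))) = {s : some successor in {t1, t2, t3}} = {t2, t3}
|Sat(EX (EF (ack | alarm)))| = |{t2, t3}| = 2.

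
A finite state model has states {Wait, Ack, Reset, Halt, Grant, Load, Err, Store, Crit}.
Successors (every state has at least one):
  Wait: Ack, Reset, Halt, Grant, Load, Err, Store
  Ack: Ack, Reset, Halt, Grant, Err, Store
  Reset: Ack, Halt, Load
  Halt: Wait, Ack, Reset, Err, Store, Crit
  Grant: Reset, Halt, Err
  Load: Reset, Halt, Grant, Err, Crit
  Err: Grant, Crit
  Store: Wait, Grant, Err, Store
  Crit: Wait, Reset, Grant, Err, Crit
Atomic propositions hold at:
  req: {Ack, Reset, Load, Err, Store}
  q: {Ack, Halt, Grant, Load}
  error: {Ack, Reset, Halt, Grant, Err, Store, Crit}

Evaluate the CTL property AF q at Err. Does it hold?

No

AF q: least fixpoint, start Z0 = {Ack, Halt, Grant, Load}, add states with every successor in Z. Z1 = {Ack, Reset, Halt, Grant, Load}; fixed.
Sat(AF q) = {Ack, Reset, Halt, Grant, Load}
Err ∉ Sat(AF q) = {Ack, Reset, Halt, Grant, Load}, so the formula does not hold at Err.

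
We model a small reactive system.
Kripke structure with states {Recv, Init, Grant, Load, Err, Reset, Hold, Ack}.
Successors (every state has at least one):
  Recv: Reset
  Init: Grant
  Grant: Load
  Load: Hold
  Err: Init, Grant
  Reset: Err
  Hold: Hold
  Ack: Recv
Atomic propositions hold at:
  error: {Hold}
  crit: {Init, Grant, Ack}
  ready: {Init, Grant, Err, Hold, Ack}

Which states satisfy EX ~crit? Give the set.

{Recv, Grant, Load, Reset, Hold, Ack}

Sat(~crit) = {Recv, Load, Err, Reset, Hold}
Sat(EX ~crit) = {s : some successor in {Recv, Load, Err, Reset, Hold}} = {Recv, Grant, Load, Reset, Hold, Ack}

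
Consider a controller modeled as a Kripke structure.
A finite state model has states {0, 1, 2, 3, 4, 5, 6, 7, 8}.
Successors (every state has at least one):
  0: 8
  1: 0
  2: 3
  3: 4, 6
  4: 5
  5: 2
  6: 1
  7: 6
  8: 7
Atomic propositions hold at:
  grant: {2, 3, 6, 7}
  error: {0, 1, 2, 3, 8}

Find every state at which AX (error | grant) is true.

Sat(error | grant) = {0, 1, 2, 3, 6, 7, 8}
Sat(AX (error | grant)) = {s : every successor in {0, 1, 2, 3, 6, 7, 8}} = {0, 1, 2, 5, 6, 7, 8}

{0, 1, 2, 5, 6, 7, 8}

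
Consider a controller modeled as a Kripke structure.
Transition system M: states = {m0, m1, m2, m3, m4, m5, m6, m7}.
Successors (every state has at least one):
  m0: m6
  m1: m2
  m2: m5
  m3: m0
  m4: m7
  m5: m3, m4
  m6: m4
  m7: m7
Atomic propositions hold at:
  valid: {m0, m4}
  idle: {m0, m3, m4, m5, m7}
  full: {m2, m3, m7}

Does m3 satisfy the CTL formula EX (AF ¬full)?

Sat(¬full) = {m0, m1, m4, m5, m6}
AF ¬full: least fixpoint, start Z0 = {m0, m1, m4, m5, m6}, add states with every successor in Z. Z1 = {m0, m1, m2, m3, m4, m5, m6}; fixed.
Sat(AF ¬full) = {m0, m1, m2, m3, m4, m5, m6}
Sat(EX (AF ¬full)) = {s : some successor in {m0, m1, m2, m3, m4, m5, m6}} = {m0, m1, m2, m3, m5, m6}
m3 ∈ Sat(EX (AF ¬full)) = {m0, m1, m2, m3, m5, m6}, so the formula holds at m3.

Yes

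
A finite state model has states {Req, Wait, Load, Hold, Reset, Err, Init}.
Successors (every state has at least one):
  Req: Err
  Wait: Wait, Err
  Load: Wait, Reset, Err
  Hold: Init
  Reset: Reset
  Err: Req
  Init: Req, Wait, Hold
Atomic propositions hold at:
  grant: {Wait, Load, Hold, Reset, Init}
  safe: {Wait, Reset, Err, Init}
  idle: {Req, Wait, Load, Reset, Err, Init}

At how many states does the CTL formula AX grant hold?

2

Sat(AX grant) = {s : every successor in {Wait, Load, Hold, Reset, Init}} = {Hold, Reset}
|Sat(AX grant)| = |{Hold, Reset}| = 2.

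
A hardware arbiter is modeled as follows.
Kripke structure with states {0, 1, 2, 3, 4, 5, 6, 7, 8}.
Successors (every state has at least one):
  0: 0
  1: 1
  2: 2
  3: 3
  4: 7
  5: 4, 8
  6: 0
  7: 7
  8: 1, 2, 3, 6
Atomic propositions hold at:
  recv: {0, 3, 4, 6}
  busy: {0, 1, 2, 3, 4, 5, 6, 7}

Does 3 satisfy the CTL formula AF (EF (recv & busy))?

Yes

Sat(recv & busy) = {0, 3, 4, 6}
EF (recv & busy): least fixpoint, start Z0 = {0, 3, 4, 6}, add states with some successor in Z. Z1 = {0, 3, 4, 5, 6, 8}; fixed.
Sat(EF (recv & busy)) = {0, 3, 4, 5, 6, 8}
AF (EF (recv & busy)): least fixpoint, start Z0 = {0, 3, 4, 5, 6, 8}, add states with every successor in Z. Already a fixed point.
Sat(AF (EF (recv & busy))) = {0, 3, 4, 5, 6, 8}
3 ∈ Sat(AF (EF (recv & busy))) = {0, 3, 4, 5, 6, 8}, so the formula holds at 3.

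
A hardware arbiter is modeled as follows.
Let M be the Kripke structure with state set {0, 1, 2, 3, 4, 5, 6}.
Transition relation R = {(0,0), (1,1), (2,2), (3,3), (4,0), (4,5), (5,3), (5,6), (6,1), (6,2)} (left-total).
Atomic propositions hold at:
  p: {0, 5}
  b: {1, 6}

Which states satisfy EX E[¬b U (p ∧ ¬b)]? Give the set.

{0, 4}

Sat(¬b) = {0, 2, 3, 4, 5}
Sat(p ∧ ¬b) = {0, 5}
E[¬b U (p ∧ ¬b)]: least fixpoint, start Z0 = Sat((p ∧ ¬b)) = {0, 5}, add states in Sat(¬b) with some successor in Z. Z1 = {0, 4, 5}; fixed.
Sat(E[¬b U (p ∧ ¬b)]) = {0, 4, 5}
Sat(EX E[¬b U (p ∧ ¬b)]) = {s : some successor in {0, 4, 5}} = {0, 4}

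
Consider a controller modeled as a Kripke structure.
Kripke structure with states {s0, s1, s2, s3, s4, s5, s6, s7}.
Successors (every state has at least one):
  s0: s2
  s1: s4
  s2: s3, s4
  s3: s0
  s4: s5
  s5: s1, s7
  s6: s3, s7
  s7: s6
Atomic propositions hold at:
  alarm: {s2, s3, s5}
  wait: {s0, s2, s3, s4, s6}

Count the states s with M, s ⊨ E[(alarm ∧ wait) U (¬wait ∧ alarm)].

Sat(alarm ∧ wait) = {s2, s3}
Sat(¬wait) = {s1, s5, s7}
Sat(¬wait ∧ alarm) = {s5}
E[(alarm ∧ wait) U (¬wait ∧ alarm)]: least fixpoint, start Z0 = Sat((¬wait ∧ alarm)) = {s5}, add states in Sat(alarm ∧ wait) with some successor in Z. Already a fixed point.
Sat(E[(alarm ∧ wait) U (¬wait ∧ alarm)]) = {s5}
|Sat(E[(alarm ∧ wait) U (¬wait ∧ alarm)])| = |{s5}| = 1.

1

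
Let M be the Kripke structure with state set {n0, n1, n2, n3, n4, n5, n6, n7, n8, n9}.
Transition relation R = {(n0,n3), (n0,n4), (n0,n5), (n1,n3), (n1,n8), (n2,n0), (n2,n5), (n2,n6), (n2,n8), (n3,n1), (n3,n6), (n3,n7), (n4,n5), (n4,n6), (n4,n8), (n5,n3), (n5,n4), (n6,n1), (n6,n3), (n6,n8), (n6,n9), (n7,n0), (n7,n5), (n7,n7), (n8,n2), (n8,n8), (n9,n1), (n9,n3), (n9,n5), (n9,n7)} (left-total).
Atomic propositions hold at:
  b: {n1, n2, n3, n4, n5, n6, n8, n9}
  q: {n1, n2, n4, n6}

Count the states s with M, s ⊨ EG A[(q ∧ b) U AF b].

9

Sat(q ∧ b) = {n1, n2, n4, n6}
AF b: least fixpoint, start Z0 = {n1, n2, n3, n4, n5, n6, n8, n9}, add states with every successor in Z. Z1 = {n0, n1, n2, n3, n4, n5, n6, n8, n9}; fixed.
Sat(AF b) = {n0, n1, n2, n3, n4, n5, n6, n8, n9}
A[(q ∧ b) U AF b]: least fixpoint, start Z0 = Sat(AF b) = {n0, n1, n2, n3, n4, n5, n6, n8, n9}, add states in Sat(q ∧ b) with every successor in Z. Already a fixed point.
Sat(A[(q ∧ b) U AF b]) = {n0, n1, n2, n3, n4, n5, n6, n8, n9}
EG A[(q ∧ b) U AF b]: greatest fixpoint, start Z0 = {n0, n1, n2, n3, n4, n5, n6, n8, n9}, keep only states in Sat with some successor in Z. Already a fixed point.
Sat(EG A[(q ∧ b) U AF b]) = {n0, n1, n2, n3, n4, n5, n6, n8, n9}
|Sat(EG A[(q ∧ b) U AF b])| = |{n0, n1, n2, n3, n4, n5, n6, n8, n9}| = 9.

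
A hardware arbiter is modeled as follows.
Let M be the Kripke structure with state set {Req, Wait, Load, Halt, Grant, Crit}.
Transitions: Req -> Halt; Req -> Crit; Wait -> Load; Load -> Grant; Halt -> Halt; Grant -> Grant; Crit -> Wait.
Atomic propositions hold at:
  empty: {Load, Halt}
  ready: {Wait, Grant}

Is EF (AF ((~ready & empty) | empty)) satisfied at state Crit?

Sat(~ready) = {Req, Load, Halt, Crit}
Sat(~ready & empty) = {Load, Halt}
Sat((~ready & empty) | empty) = {Load, Halt}
AF ((~ready & empty) | empty): least fixpoint, start Z0 = {Load, Halt}, add states with every successor in Z. Z1 = {Wait, Load, Halt}; Z2 = {Wait, Load, Halt, Crit}; Z3 = {Req, Wait, Load, Halt, Crit}; fixed.
Sat(AF ((~ready & empty) | empty)) = {Req, Wait, Load, Halt, Crit}
EF (AF ((~ready & empty) | empty)): least fixpoint, start Z0 = {Req, Wait, Load, Halt, Crit}, add states with some successor in Z. Already a fixed point.
Sat(EF (AF ((~ready & empty) | empty))) = {Req, Wait, Load, Halt, Crit}
Crit ∈ Sat(EF (AF ((~ready & empty) | empty))) = {Req, Wait, Load, Halt, Crit}, so the formula holds at Crit.

Yes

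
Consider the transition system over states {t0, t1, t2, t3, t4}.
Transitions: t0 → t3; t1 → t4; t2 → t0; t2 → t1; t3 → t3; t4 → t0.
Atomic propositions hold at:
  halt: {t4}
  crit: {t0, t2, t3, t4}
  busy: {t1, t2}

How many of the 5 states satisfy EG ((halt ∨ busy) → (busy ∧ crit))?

3

Sat(halt ∨ busy) = {t1, t2, t4}
Sat(busy ∧ crit) = {t2}
Sat((halt ∨ busy) → (busy ∧ crit)) = {t0, t2, t3}
EG ((halt ∨ busy) → (busy ∧ crit)): greatest fixpoint, start Z0 = {t0, t2, t3}, keep only states in Sat with some successor in Z. Already a fixed point.
Sat(EG ((halt ∨ busy) → (busy ∧ crit))) = {t0, t2, t3}
|Sat(EG ((halt ∨ busy) → (busy ∧ crit)))| = |{t0, t2, t3}| = 3.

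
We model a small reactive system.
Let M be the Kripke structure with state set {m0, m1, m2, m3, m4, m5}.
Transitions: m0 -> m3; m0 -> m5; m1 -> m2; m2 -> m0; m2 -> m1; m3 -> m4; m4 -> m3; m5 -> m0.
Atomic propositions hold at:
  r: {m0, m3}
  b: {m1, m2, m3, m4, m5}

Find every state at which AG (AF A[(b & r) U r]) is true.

Sat(b & r) = {m3}
A[(b & r) U r]: least fixpoint, start Z0 = Sat(r) = {m0, m3}, add states in Sat(b & r) with every successor in Z. Already a fixed point.
Sat(A[(b & r) U r]) = {m0, m3}
AF A[(b & r) U r]: least fixpoint, start Z0 = {m0, m3}, add states with every successor in Z. Z1 = {m0, m3, m4, m5}; fixed.
Sat(AF A[(b & r) U r]) = {m0, m3, m4, m5}
AG (AF A[(b & r) U r]): greatest fixpoint, start Z0 = {m0, m3, m4, m5}, keep only states in Sat with every successor in Z. Already a fixed point.
Sat(AG (AF A[(b & r) U r])) = {m0, m3, m4, m5}

{m0, m3, m4, m5}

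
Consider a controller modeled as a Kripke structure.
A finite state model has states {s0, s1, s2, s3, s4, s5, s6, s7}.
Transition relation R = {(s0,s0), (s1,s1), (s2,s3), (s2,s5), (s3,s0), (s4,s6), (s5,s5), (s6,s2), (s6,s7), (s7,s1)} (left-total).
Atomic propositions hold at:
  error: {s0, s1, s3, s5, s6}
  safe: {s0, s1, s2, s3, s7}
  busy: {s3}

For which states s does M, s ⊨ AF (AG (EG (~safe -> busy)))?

Sat(~safe) = {s4, s5, s6}
Sat(~safe -> busy) = {s0, s1, s2, s3, s7}
EG (~safe -> busy): greatest fixpoint, start Z0 = {s0, s1, s2, s3, s7}, keep only states in Sat with some successor in Z. Already a fixed point.
Sat(EG (~safe -> busy)) = {s0, s1, s2, s3, s7}
AG (EG (~safe -> busy)): greatest fixpoint, start Z0 = {s0, s1, s2, s3, s7}, keep only states in Sat with every successor in Z. Z1 = {s0, s1, s3, s7}; fixed.
Sat(AG (EG (~safe -> busy))) = {s0, s1, s3, s7}
AF (AG (EG (~safe -> busy))): least fixpoint, start Z0 = {s0, s1, s3, s7}, add states with every successor in Z. Already a fixed point.
Sat(AF (AG (EG (~safe -> busy)))) = {s0, s1, s3, s7}

{s0, s1, s3, s7}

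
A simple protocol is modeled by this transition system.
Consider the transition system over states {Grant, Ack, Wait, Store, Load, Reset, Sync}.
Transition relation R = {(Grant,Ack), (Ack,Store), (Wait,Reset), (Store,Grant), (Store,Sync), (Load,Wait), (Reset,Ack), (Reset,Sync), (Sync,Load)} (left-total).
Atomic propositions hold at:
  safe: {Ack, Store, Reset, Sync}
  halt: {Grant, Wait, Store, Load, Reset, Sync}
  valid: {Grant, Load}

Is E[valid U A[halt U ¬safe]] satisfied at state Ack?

No

Sat(¬safe) = {Grant, Wait, Load}
A[halt U ¬safe]: least fixpoint, start Z0 = Sat(¬safe) = {Grant, Wait, Load}, add states in Sat(halt) with every successor in Z. Z1 = {Grant, Wait, Load, Sync}; Z2 = {Grant, Wait, Store, Load, Sync}; fixed.
Sat(A[halt U ¬safe]) = {Grant, Wait, Store, Load, Sync}
E[valid U A[halt U ¬safe]]: least fixpoint, start Z0 = Sat(A[halt U ¬safe]) = {Grant, Wait, Store, Load, Sync}, add states in Sat(valid) with some successor in Z. Already a fixed point.
Sat(E[valid U A[halt U ¬safe]]) = {Grant, Wait, Store, Load, Sync}
Ack ∉ Sat(E[valid U A[halt U ¬safe]]) = {Grant, Wait, Store, Load, Sync}, so the formula does not hold at Ack.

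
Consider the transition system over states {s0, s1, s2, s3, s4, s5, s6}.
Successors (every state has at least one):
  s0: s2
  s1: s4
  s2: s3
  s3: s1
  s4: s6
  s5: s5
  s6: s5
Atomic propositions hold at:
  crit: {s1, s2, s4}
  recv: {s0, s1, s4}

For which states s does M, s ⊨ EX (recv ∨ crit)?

{s0, s1, s3}

Sat(recv ∨ crit) = {s0, s1, s2, s4}
Sat(EX (recv ∨ crit)) = {s : some successor in {s0, s1, s2, s4}} = {s0, s1, s3}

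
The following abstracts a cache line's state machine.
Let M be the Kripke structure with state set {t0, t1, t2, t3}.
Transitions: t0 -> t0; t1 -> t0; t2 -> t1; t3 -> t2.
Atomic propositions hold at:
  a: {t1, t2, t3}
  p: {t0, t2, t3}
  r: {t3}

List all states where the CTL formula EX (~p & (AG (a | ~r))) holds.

{t2}

Sat(~p) = {t1}
Sat(~r) = {t0, t1, t2}
Sat(a | ~r) = {t0, t1, t2, t3}
AG (a | ~r): greatest fixpoint, start Z0 = {t0, t1, t2, t3}, keep only states in Sat with every successor in Z. Already a fixed point.
Sat(AG (a | ~r)) = {t0, t1, t2, t3}
Sat(~p & (AG (a | ~r))) = {t1}
Sat(EX (~p & (AG (a | ~r)))) = {s : some successor in {t1}} = {t2}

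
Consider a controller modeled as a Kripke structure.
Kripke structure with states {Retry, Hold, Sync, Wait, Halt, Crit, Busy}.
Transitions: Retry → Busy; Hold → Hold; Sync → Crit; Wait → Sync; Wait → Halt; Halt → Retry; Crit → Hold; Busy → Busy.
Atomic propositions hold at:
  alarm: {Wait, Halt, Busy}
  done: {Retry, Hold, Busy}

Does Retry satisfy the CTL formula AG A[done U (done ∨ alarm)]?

Yes

Sat(done ∨ alarm) = {Retry, Hold, Wait, Halt, Busy}
A[done U (done ∨ alarm)]: least fixpoint, start Z0 = Sat((done ∨ alarm)) = {Retry, Hold, Wait, Halt, Busy}, add states in Sat(done) with every successor in Z. Already a fixed point.
Sat(A[done U (done ∨ alarm)]) = {Retry, Hold, Wait, Halt, Busy}
AG A[done U (done ∨ alarm)]: greatest fixpoint, start Z0 = {Retry, Hold, Wait, Halt, Busy}, keep only states in Sat with every successor in Z. Z1 = {Retry, Hold, Halt, Busy}; fixed.
Sat(AG A[done U (done ∨ alarm)]) = {Retry, Hold, Halt, Busy}
Retry ∈ Sat(AG A[done U (done ∨ alarm)]) = {Retry, Hold, Halt, Busy}, so the formula holds at Retry.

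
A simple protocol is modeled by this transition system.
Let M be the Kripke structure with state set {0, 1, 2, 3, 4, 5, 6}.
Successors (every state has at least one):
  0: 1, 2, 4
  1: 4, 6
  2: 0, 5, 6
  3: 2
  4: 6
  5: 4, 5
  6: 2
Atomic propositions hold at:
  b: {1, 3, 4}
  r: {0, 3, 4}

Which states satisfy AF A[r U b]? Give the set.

{1, 3, 4}

A[r U b]: least fixpoint, start Z0 = Sat(b) = {1, 3, 4}, add states in Sat(r) with every successor in Z. Already a fixed point.
Sat(A[r U b]) = {1, 3, 4}
AF A[r U b]: least fixpoint, start Z0 = {1, 3, 4}, add states with every successor in Z. Already a fixed point.
Sat(AF A[r U b]) = {1, 3, 4}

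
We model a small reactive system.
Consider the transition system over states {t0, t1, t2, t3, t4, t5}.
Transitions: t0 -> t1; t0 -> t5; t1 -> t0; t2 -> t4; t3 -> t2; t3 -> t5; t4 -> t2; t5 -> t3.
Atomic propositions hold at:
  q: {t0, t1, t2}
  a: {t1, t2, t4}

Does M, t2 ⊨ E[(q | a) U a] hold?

Yes

Sat(q | a) = {t0, t1, t2, t4}
E[(q | a) U a]: least fixpoint, start Z0 = Sat(a) = {t1, t2, t4}, add states in Sat(q | a) with some successor in Z. Z1 = {t0, t1, t2, t4}; fixed.
Sat(E[(q | a) U a]) = {t0, t1, t2, t4}
t2 ∈ Sat(E[(q | a) U a]) = {t0, t1, t2, t4}, so the formula holds at t2.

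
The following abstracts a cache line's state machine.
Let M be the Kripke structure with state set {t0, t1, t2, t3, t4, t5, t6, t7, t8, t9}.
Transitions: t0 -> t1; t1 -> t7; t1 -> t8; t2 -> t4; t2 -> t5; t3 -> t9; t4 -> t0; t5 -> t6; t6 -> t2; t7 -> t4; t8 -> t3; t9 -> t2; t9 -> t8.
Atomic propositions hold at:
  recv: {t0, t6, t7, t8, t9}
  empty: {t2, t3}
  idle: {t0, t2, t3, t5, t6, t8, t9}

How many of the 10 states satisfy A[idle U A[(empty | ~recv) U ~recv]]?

Sat(~recv) = {t1, t2, t3, t4, t5}
Sat(empty | ~recv) = {t1, t2, t3, t4, t5}
A[(empty | ~recv) U ~recv]: least fixpoint, start Z0 = Sat(~recv) = {t1, t2, t3, t4, t5}, add states in Sat(empty | ~recv) with every successor in Z. Already a fixed point.
Sat(A[(empty | ~recv) U ~recv]) = {t1, t2, t3, t4, t5}
A[idle U A[(empty | ~recv) U ~recv]]: least fixpoint, start Z0 = Sat(A[(empty | ~recv) U ~recv]) = {t1, t2, t3, t4, t5}, add states in Sat(idle) with every successor in Z. Z1 = {t0, t1, t2, t3, t4, t5, t6, t8}; Z2 = {t0, t1, t2, t3, t4, t5, t6, t8, t9}; fixed.
Sat(A[idle U A[(empty | ~recv) U ~recv]]) = {t0, t1, t2, t3, t4, t5, t6, t8, t9}
|Sat(A[idle U A[(empty | ~recv) U ~recv]])| = |{t0, t1, t2, t3, t4, t5, t6, t8, t9}| = 9.

9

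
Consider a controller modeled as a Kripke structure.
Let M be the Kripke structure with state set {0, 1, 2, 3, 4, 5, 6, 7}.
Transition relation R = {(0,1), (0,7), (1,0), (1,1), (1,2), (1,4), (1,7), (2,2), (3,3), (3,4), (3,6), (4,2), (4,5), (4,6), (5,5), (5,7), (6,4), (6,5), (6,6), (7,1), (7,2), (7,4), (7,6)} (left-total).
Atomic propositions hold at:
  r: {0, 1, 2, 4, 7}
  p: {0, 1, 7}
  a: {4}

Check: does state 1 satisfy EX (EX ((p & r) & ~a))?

Sat(p & r) = {0, 1, 7}
Sat(~a) = {0, 1, 2, 3, 5, 6, 7}
Sat((p & r) & ~a) = {0, 1, 7}
Sat(EX ((p & r) & ~a)) = {s : some successor in {0, 1, 7}} = {0, 1, 5, 7}
Sat(EX (EX ((p & r) & ~a))) = {s : some successor in {0, 1, 5, 7}} = {0, 1, 4, 5, 6, 7}
1 ∈ Sat(EX (EX ((p & r) & ~a))) = {0, 1, 4, 5, 6, 7}, so the formula holds at 1.

Yes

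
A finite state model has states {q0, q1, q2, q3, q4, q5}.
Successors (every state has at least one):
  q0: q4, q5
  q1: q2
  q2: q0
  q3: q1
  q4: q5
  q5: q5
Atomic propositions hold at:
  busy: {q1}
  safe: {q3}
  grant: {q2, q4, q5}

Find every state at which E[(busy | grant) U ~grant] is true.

{q0, q1, q2, q3}

Sat(busy | grant) = {q1, q2, q4, q5}
Sat(~grant) = {q0, q1, q3}
E[(busy | grant) U ~grant]: least fixpoint, start Z0 = Sat(~grant) = {q0, q1, q3}, add states in Sat(busy | grant) with some successor in Z. Z1 = {q0, q1, q2, q3}; fixed.
Sat(E[(busy | grant) U ~grant]) = {q0, q1, q2, q3}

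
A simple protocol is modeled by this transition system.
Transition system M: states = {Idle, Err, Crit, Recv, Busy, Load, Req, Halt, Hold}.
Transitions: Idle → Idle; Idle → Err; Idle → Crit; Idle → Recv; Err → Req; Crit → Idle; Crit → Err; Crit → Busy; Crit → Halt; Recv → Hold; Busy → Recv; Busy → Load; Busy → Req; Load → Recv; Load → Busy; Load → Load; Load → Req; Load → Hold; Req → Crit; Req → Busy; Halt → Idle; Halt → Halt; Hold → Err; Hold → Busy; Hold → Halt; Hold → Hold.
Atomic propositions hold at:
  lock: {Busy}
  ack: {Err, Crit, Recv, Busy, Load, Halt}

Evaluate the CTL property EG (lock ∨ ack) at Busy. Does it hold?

Sat(lock ∨ ack) = {Err, Crit, Recv, Busy, Load, Halt}
EG (lock ∨ ack): greatest fixpoint, start Z0 = {Err, Crit, Recv, Busy, Load, Halt}, keep only states in Sat with some successor in Z. Z1 = {Crit, Busy, Load, Halt}; fixed.
Sat(EG (lock ∨ ack)) = {Crit, Busy, Load, Halt}
Busy ∈ Sat(EG (lock ∨ ack)) = {Crit, Busy, Load, Halt}, so the formula holds at Busy.

Yes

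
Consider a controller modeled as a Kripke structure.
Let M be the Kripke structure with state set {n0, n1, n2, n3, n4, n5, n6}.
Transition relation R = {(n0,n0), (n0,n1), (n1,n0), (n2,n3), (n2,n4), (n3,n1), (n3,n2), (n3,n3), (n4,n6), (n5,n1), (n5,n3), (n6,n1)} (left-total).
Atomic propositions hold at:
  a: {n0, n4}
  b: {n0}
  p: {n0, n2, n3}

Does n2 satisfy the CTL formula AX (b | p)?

Sat(b | p) = {n0, n2, n3}
Sat(AX (b | p)) = {s : every successor in {n0, n2, n3}} = {n1}
n2 ∉ Sat(AX (b | p)) = {n1}, so the formula does not hold at n2.

No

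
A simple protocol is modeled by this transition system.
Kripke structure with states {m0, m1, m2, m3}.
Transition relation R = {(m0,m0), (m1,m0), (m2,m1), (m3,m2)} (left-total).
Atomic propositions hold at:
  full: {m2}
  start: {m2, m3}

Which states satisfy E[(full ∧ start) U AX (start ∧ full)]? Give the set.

Sat(full ∧ start) = {m2}
Sat(start ∧ full) = {m2}
Sat(AX (start ∧ full)) = {s : every successor in {m2}} = {m3}
E[(full ∧ start) U AX (start ∧ full)]: least fixpoint, start Z0 = Sat(AX (start ∧ full)) = {m3}, add states in Sat(full ∧ start) with some successor in Z. Already a fixed point.
Sat(E[(full ∧ start) U AX (start ∧ full)]) = {m3}

{m3}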